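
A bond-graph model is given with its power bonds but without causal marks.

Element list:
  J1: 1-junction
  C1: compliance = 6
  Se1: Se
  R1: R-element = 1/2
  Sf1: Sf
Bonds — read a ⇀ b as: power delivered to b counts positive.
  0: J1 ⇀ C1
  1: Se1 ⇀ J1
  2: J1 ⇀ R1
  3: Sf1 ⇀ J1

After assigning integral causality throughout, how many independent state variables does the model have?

β1 →J1  (Se1: effort source, stroke at far end)
β3 →Sf1  (Sf1 (Sf) sets flow on bond)
β0 →J1  (J1 flow already set via bond 3)
β2 →J1  (J1: bond 3 brought flow, rest push out)

1  (C1 all integral)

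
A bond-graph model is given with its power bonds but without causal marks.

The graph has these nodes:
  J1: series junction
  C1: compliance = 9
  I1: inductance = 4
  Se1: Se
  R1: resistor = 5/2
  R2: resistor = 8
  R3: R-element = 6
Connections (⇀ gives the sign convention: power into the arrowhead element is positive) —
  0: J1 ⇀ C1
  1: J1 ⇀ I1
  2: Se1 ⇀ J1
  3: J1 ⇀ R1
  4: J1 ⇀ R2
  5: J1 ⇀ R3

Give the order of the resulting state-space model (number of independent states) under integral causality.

bond 2 stroke→J1  (Se1 fixes effort; stroke away)
bond 0 stroke→J1  (prefer integral on C1)
bond 1 stroke→I1  (I1 integral (f out))
bond 3 stroke→J1  (J1: bond 1 brought flow, rest push out)
bond 4 stroke→J1  (J1: bond 1 brought flow, rest push out)
bond 5 stroke→J1  (1-jn J1 has f-setter on 1)

2  (C1, I1 all integral)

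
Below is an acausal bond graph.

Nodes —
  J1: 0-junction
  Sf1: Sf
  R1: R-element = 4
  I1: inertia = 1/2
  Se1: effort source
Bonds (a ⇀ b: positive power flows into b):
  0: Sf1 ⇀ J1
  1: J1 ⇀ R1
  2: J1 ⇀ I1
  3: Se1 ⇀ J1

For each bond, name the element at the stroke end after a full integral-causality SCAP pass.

#0 |Sf1  (source Sf1 imposes f)
#3 |J1  (Se1 (Se) sets effort on bond)
#1 |R1  (common-e at J1 fixed by 3)
#2 |I1  (J1: bond 3 brought effort, rest push out)

#0 stroke→Sf1
#1 stroke→R1
#2 stroke→I1
#3 stroke→J1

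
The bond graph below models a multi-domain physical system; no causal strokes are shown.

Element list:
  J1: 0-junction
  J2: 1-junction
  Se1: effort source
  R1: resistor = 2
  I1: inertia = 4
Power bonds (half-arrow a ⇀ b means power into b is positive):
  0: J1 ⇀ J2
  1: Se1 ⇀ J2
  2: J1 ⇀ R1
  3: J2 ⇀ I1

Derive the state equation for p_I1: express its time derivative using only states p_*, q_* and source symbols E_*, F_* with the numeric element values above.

β1 stroke→J2  (Se1 (Se) sets effort on bond)
β3 stroke→I1  (I1 integral (f out))
β0 stroke→J2  (J2 flow already set via bond 3)
β2 stroke→J1  (only one effort-in slot at J1)

dp_I1/dt = E_Se1 - p_I1/2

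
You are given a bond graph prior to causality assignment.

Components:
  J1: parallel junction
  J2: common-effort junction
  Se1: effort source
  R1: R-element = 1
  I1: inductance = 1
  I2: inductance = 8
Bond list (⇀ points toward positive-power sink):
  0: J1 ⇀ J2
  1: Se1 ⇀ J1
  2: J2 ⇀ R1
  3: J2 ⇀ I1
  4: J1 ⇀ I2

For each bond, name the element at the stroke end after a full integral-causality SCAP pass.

#0 →J2
#1 →J1
#2 →R1
#3 →I1
#4 →I2

bond 1 |J1  (Se1 (Se) sets effort on bond)
bond 0 |J2  (J1 effort already set via bond 1)
bond 4 |I2  (0-jn J1 has e-setter on 1)
bond 2 |R1  (J2: bond 0 brought effort, rest push out)
bond 3 |I1  (common-e at J2 fixed by 0)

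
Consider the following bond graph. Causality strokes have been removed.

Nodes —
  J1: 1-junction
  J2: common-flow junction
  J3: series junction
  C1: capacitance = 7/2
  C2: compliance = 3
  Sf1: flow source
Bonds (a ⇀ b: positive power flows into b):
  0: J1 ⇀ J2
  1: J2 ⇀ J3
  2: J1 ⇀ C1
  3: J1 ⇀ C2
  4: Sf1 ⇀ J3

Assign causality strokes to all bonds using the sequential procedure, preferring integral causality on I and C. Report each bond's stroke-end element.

bond 4 stroke→Sf1  (Sf1: flow source, stroke at near end)
bond 1 stroke→J3  (common-f at J3 fixed by 4)
bond 0 stroke→J2  (J2 flow already set via bond 1)
bond 2 stroke→J1  (1-jn J1 has f-setter on 0)
bond 3 stroke→J1  (common-f at J1 fixed by 0)

b0 |J2
b1 |J3
b2 |J1
b3 |J1
b4 |Sf1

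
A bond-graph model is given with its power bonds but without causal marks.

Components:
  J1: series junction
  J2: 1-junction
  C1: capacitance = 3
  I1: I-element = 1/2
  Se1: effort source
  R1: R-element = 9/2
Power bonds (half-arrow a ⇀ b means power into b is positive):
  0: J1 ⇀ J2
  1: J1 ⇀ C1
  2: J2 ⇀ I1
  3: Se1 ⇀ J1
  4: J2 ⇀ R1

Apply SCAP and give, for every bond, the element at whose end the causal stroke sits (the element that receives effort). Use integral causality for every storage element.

bond 3 stroke→J1  (source Se1 imposes e)
bond 1 stroke→J1  (C1 outputs effort q/C1)
bond 0 stroke→J2  (closing 1-jn rule on J1)
bond 2 stroke→I1  (I1: I, integral causality)
bond 4 stroke→J2  (1-jn J2 has f-setter on 2)

β0 →J2
β1 →J1
β2 →I1
β3 →J1
β4 →J2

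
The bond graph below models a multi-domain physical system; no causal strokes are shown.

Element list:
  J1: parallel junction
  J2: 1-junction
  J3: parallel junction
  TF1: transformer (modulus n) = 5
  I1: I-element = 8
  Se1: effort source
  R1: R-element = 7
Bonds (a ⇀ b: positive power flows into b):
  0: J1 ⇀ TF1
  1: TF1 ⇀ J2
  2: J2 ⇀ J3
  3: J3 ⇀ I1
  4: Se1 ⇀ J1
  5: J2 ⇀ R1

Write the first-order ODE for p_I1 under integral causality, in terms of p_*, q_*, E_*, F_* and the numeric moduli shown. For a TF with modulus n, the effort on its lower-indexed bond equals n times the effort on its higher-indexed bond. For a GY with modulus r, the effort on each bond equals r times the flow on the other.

dp_I1/dt = E_Se1/5 - 7*p_I1/8

#4 |J1  (Se1 fixes effort; stroke away)
#0 |TF1  (common-e at J1 fixed by 4)
#1 |J2  (TF1: transformer flips bond 0)
#3 |I1  (I1: I, integral causality)
#2 |J3  (J3 needs exactly one e-in)
#5 |J2  (J2: bond 2 brought flow, rest push out)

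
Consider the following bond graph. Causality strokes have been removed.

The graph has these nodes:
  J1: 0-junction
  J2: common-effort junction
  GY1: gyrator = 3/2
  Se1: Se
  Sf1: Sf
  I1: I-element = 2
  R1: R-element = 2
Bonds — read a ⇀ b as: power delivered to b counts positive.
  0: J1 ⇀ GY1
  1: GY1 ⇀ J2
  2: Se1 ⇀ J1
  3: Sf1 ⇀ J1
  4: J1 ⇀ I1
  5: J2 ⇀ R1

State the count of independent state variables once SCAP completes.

1  (I1 all integral)

bond 2 →J1  (Se1: effort source, stroke at far end)
bond 3 →Sf1  (Sf1 fixes flow; stroke at Sf1)
bond 0 →GY1  (common-e at J1 fixed by 2)
bond 4 →I1  (common-e at J1 fixed by 2)
bond 1 →GY1  (GY1 both-in/both-out from 0)
bond 5 →J2  (J2 needs exactly one e-in)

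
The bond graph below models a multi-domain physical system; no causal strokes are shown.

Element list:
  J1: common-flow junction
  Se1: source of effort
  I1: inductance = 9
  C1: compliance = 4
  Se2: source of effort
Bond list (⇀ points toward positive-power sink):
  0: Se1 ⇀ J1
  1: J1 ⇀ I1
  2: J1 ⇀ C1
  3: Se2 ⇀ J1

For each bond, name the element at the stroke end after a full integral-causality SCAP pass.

β0 stroke→J1
β1 stroke→I1
β2 stroke→J1
β3 stroke→J1

bond 0 →J1  (source Se1 imposes e)
bond 3 →J1  (Se2: effort source, stroke at far end)
bond 1 →I1  (I1 outputs flow p/I1)
bond 2 →J1  (J1: bond 1 brought flow, rest push out)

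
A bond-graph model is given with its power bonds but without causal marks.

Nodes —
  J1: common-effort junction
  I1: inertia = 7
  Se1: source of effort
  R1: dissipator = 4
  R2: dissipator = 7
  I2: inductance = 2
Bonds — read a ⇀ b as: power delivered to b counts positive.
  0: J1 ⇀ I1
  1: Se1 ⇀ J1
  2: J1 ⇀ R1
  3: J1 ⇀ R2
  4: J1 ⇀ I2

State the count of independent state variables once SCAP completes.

β1 |J1  (Se1 fixes effort; stroke away)
β0 |I1  (J1 effort already set via bond 1)
β2 |R1  (J1 effort already set via bond 1)
β3 |R2  (common-e at J1 fixed by 1)
β4 |I2  (J1: bond 1 brought effort, rest push out)

2  (I1, I2 all integral)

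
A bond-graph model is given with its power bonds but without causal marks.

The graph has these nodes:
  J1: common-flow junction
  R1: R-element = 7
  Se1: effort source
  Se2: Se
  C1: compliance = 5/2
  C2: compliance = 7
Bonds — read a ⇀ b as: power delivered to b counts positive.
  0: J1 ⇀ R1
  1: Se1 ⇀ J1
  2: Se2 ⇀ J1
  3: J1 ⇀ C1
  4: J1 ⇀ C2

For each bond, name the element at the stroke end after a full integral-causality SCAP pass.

β1 stroke→J1  (Se1 fixes effort; stroke away)
β2 stroke→J1  (Se2: effort source, stroke at far end)
β3 stroke→J1  (prefer integral on C1)
β4 stroke→J1  (prefer integral on C2)
β0 stroke→R1  (J1: last free bond brings flow in)

b0 stroke→R1
b1 stroke→J1
b2 stroke→J1
b3 stroke→J1
b4 stroke→J1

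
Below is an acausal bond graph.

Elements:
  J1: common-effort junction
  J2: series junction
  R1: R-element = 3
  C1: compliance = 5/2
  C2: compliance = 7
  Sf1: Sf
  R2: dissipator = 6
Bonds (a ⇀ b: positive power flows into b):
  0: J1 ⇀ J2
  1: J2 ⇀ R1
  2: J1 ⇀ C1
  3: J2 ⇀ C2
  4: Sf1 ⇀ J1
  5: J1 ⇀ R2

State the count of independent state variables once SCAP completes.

2  (C1, C2 all integral)

#4 →Sf1  (Sf1: flow source, stroke at near end)
#2 →J1  (C1: C, integral causality)
#0 →J2  (J1: bond 2 brought effort, rest push out)
#5 →R2  (0-jn J1 has e-setter on 2)
#3 →J2  (prefer integral on C2)
#1 →R1  (closing 1-jn rule on J2)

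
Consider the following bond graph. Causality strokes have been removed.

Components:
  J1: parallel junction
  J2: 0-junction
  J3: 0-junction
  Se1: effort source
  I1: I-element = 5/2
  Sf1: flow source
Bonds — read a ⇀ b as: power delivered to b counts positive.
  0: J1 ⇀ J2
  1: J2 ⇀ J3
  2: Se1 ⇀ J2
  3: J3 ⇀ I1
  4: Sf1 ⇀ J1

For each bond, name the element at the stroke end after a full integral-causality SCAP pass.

bond 2 |J2  (Se1: effort source, stroke at far end)
bond 4 |Sf1  (Sf1 fixes flow; stroke at Sf1)
bond 0 |J1  (J1: last free bond brings effort in)
bond 1 |J3  (common-e at J2 fixed by 2)
bond 3 |I1  (0-jn J3 has e-setter on 1)

#0 |J1
#1 |J3
#2 |J2
#3 |I1
#4 |Sf1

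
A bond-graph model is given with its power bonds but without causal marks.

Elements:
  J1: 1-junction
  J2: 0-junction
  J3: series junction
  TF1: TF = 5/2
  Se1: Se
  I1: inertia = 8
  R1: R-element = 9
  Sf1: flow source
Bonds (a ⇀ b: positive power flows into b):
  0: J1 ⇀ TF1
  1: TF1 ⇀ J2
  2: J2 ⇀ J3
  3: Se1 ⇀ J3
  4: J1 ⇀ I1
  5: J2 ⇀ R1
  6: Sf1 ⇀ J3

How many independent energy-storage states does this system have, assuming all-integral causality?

bond 3 stroke at J3  (Se1 (Se) sets effort on bond)
bond 6 stroke at Sf1  (Sf1 fixes flow; stroke at Sf1)
bond 2 stroke at J3  (1-jn J3 has f-setter on 6)
bond 4 stroke at I1  (I1 outputs flow p/I1)
bond 0 stroke at J1  (J1: bond 4 brought flow, rest push out)
bond 1 stroke at TF1  (TF1: transformer flips bond 0)
bond 5 stroke at J2  (J2: last free bond brings effort in)

1  (I1 all integral)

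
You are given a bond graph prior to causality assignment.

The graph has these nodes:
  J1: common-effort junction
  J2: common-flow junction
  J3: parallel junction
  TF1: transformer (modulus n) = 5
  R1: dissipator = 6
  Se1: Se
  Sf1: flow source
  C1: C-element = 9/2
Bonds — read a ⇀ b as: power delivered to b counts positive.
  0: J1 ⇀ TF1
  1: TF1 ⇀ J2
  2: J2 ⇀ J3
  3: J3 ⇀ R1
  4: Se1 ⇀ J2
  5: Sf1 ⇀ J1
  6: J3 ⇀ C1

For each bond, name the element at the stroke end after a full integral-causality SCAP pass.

bond 0 stroke→J1
bond 1 stroke→TF1
bond 2 stroke→J2
bond 3 stroke→R1
bond 4 stroke→J2
bond 5 stroke→Sf1
bond 6 stroke→J3

bond 4 stroke→J2  (Se1 (Se) sets effort on bond)
bond 5 stroke→Sf1  (Sf1 (Sf) sets flow on bond)
bond 0 stroke→J1  (J1 needs exactly one e-in)
bond 1 stroke→TF1  (through TF1, causality passes straight; one stroke at TF1)
bond 2 stroke→J2  (common-f at J2 fixed by 1)
bond 6 stroke→J3  (C1: C, integral causality)
bond 3 stroke→R1  (J3: bond 6 brought effort, rest push out)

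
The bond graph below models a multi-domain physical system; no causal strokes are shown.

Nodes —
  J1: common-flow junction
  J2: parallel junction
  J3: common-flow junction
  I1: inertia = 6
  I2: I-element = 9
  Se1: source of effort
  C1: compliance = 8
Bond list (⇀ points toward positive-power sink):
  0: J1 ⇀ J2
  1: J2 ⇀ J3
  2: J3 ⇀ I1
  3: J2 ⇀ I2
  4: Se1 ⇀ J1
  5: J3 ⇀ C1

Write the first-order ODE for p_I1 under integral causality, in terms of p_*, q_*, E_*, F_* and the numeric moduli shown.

β4 |J1  (Se1 (Se) sets effort on bond)
β0 |J2  (closing 1-jn rule on J1)
β1 |J3  (J2: bond 0 brought effort, rest push out)
β3 |I2  (J2: bond 0 brought effort, rest push out)
β2 |I1  (prefer integral on I1)
β5 |J3  (1-jn J3 has f-setter on 2)

dp_I1/dt = E_Se1 - q_C1/8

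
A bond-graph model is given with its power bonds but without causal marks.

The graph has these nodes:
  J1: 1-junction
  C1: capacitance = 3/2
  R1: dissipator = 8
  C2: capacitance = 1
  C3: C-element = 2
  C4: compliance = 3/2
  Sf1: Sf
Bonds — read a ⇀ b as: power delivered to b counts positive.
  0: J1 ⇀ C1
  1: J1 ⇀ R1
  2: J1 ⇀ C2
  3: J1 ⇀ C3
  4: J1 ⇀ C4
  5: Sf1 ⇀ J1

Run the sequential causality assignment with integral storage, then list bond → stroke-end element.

b0 →J1
b1 →J1
b2 →J1
b3 →J1
b4 →J1
b5 →Sf1

b5 stroke→Sf1  (Sf1 (Sf) sets flow on bond)
b0 stroke→J1  (1-jn J1 has f-setter on 5)
b1 stroke→J1  (common-f at J1 fixed by 5)
b2 stroke→J1  (common-f at J1 fixed by 5)
b3 stroke→J1  (J1 flow already set via bond 5)
b4 stroke→J1  (J1: bond 5 brought flow, rest push out)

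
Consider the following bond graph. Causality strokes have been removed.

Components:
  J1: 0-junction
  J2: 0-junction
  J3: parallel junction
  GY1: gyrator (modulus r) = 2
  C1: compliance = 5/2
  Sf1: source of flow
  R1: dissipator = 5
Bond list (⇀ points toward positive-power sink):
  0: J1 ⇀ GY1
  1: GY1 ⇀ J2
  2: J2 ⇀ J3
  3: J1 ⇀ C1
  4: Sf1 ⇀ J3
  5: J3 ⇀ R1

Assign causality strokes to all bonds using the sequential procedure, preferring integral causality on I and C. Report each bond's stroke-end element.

#4 stroke→Sf1  (Sf1 fixes flow; stroke at Sf1)
#3 stroke→J1  (prefer integral on C1)
#0 stroke→GY1  (0-jn J1 has e-setter on 3)
#1 stroke→GY1  (GY1 both-in/both-out from 0)
#2 stroke→J2  (only one effort-in slot at J2)
#5 stroke→J3  (closing 0-jn rule on J3)

#0 stroke→GY1
#1 stroke→GY1
#2 stroke→J2
#3 stroke→J1
#4 stroke→Sf1
#5 stroke→J3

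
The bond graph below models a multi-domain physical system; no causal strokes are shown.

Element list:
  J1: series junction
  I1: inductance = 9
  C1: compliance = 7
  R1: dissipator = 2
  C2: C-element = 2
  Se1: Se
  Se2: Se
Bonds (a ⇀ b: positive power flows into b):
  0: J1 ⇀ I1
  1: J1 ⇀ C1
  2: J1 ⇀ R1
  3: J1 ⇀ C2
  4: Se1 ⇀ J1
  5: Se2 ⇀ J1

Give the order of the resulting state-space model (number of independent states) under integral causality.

3  (C1, C2, I1 all integral)

bond 4 stroke→J1  (source Se1 imposes e)
bond 5 stroke→J1  (Se2 fixes effort; stroke away)
bond 0 stroke→I1  (I1 integral (f out))
bond 1 stroke→J1  (J1 flow already set via bond 0)
bond 2 stroke→J1  (1-jn J1 has f-setter on 0)
bond 3 stroke→J1  (1-jn J1 has f-setter on 0)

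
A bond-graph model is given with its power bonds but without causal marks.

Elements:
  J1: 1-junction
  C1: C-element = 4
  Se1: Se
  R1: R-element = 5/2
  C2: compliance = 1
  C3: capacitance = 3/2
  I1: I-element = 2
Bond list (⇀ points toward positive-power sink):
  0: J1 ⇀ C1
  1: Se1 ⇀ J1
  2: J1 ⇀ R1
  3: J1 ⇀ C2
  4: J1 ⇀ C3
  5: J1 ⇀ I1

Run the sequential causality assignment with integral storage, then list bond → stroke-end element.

β1 |J1  (Se1 (Se) sets effort on bond)
β0 |J1  (C1 integral (e out))
β3 |J1  (prefer integral on C2)
β4 |J1  (C3 integral (e out))
β5 |I1  (I1 outputs flow p/I1)
β2 |J1  (1-jn J1 has f-setter on 5)

β0 |J1
β1 |J1
β2 |J1
β3 |J1
β4 |J1
β5 |I1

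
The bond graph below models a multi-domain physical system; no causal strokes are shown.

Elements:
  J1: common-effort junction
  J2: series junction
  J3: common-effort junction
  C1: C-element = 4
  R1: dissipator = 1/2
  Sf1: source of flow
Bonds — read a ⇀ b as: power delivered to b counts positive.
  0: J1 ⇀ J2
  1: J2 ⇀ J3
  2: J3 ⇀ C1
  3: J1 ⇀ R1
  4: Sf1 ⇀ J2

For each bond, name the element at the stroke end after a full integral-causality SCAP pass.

b0 →J2
b1 →J2
b2 →J3
b3 →J1
b4 →Sf1

bond 4 stroke→Sf1  (source Sf1 imposes f)
bond 0 stroke→J2  (J2: bond 4 brought flow, rest push out)
bond 1 stroke→J2  (common-f at J2 fixed by 4)
bond 2 stroke→J3  (J3: last free bond brings effort in)
bond 3 stroke→J1  (J1 needs exactly one e-in)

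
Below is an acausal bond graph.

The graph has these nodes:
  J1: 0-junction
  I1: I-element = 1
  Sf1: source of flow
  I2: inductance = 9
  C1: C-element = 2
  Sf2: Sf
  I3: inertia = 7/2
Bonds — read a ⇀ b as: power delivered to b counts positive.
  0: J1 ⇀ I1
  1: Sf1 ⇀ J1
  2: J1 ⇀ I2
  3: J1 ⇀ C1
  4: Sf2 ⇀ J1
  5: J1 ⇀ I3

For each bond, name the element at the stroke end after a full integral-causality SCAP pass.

bond 0 stroke→I1
bond 1 stroke→Sf1
bond 2 stroke→I2
bond 3 stroke→J1
bond 4 stroke→Sf2
bond 5 stroke→I3

β1 |Sf1  (source Sf1 imposes f)
β4 |Sf2  (Sf2: flow source, stroke at near end)
β0 |I1  (I1 outputs flow p/I1)
β2 |I2  (I2 outputs flow p/I2)
β3 |J1  (C1: C, integral causality)
β5 |I3  (J1: bond 3 brought effort, rest push out)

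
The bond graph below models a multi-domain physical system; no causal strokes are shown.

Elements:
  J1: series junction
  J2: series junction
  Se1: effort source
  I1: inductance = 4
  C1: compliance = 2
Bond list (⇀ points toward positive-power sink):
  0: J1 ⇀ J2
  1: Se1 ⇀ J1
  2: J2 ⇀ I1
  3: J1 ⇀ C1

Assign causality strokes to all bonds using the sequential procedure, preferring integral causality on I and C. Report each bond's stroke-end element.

b0 →J2
b1 →J1
b2 →I1
b3 →J1

β1 →J1  (Se1: effort source, stroke at far end)
β2 →I1  (I1 outputs flow p/I1)
β0 →J2  (J2: bond 2 brought flow, rest push out)
β3 →J1  (common-f at J1 fixed by 0)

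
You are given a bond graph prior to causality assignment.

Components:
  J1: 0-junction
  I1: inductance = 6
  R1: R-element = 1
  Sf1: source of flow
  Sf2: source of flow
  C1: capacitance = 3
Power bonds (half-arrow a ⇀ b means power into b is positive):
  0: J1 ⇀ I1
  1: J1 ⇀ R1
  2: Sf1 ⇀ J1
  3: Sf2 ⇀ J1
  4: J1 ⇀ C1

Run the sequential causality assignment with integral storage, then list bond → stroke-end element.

β0 stroke at I1
β1 stroke at R1
β2 stroke at Sf1
β3 stroke at Sf2
β4 stroke at J1

bond 2 →Sf1  (Sf1: flow source, stroke at near end)
bond 3 →Sf2  (source Sf2 imposes f)
bond 0 →I1  (I1: I, integral causality)
bond 4 →J1  (C1 outputs effort q/C1)
bond 1 →R1  (common-e at J1 fixed by 4)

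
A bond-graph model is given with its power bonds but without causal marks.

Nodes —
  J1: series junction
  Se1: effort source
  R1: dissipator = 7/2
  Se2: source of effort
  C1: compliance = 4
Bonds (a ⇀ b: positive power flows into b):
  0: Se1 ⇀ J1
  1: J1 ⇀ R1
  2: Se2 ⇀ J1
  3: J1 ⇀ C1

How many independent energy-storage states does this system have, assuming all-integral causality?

#0 stroke→J1  (Se1 fixes effort; stroke away)
#2 stroke→J1  (Se2: effort source, stroke at far end)
#3 stroke→J1  (C1: C, integral causality)
#1 stroke→R1  (closing 1-jn rule on J1)

1  (C1 all integral)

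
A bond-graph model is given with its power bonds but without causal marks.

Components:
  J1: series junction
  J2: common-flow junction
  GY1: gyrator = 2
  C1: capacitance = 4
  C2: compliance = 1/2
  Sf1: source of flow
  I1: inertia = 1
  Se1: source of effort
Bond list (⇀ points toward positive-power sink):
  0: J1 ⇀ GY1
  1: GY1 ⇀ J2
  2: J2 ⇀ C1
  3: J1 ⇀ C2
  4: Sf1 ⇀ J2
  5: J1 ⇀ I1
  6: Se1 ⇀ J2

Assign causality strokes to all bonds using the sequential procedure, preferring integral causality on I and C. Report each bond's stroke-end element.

β4 stroke at Sf1  (source Sf1 imposes f)
β6 stroke at J2  (Se1 fixes effort; stroke away)
β1 stroke at J2  (common-f at J2 fixed by 4)
β2 stroke at J2  (1-jn J2 has f-setter on 4)
β0 stroke at J1  (through GY1, causality inverts; strokes same side of GY1)
β3 stroke at J1  (C2 outputs effort q/C2)
β5 stroke at I1  (J1 needs exactly one f-in)

#0 |J1
#1 |J2
#2 |J2
#3 |J1
#4 |Sf1
#5 |I1
#6 |J2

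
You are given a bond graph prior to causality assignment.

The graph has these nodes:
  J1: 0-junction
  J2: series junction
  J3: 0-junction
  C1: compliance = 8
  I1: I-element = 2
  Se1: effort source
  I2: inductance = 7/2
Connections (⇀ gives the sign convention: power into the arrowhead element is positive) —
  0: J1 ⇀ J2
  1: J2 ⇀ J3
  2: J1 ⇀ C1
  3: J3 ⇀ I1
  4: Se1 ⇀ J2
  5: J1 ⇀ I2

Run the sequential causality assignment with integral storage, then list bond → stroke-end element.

b4 →J2  (Se1 fixes effort; stroke away)
b2 →J1  (C1 outputs effort q/C1)
b0 →J2  (0-jn J1 has e-setter on 2)
b5 →I2  (J1 effort already set via bond 2)
b1 →J3  (J2: last free bond brings flow in)
b3 →I1  (common-e at J3 fixed by 1)

β0 →J2
β1 →J3
β2 →J1
β3 →I1
β4 →J2
β5 →I2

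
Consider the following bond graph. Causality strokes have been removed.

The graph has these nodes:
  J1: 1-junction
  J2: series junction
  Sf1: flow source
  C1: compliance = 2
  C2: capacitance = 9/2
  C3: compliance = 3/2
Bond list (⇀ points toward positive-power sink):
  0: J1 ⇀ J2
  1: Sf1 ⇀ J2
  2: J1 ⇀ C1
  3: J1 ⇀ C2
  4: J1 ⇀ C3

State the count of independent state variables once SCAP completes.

3  (C1, C2, C3 all integral)

β1 stroke→Sf1  (Sf1 (Sf) sets flow on bond)
β0 stroke→J2  (J2: bond 1 brought flow, rest push out)
β2 stroke→J1  (J1: bond 0 brought flow, rest push out)
β3 stroke→J1  (J1 flow already set via bond 0)
β4 stroke→J1  (common-f at J1 fixed by 0)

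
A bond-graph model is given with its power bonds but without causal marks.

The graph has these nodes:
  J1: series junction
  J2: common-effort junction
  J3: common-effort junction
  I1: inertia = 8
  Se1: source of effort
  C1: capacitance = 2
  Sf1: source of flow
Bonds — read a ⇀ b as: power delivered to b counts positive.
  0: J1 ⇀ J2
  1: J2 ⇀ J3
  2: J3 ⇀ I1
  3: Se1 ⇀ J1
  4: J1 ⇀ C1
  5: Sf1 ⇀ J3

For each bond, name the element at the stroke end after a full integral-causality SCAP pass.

bond 0 stroke→J2
bond 1 stroke→J3
bond 2 stroke→I1
bond 3 stroke→J1
bond 4 stroke→J1
bond 5 stroke→Sf1

β3 stroke→J1  (Se1 fixes effort; stroke away)
β5 stroke→Sf1  (source Sf1 imposes f)
β2 stroke→I1  (prefer integral on I1)
β1 stroke→J3  (closing 0-jn rule on J3)
β0 stroke→J2  (only one effort-in slot at J2)
β4 stroke→J1  (J1 flow already set via bond 0)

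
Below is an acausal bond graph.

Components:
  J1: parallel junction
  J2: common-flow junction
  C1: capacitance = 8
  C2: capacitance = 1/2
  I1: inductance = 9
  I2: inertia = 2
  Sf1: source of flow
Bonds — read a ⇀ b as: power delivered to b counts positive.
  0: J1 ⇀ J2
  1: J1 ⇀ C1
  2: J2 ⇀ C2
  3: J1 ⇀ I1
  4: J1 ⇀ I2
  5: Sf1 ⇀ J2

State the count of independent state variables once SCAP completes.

4  (C1, C2, I1, I2 all integral)

b5 →Sf1  (Sf1 (Sf) sets flow on bond)
b0 →J2  (J2 flow already set via bond 5)
b2 →J2  (J2: bond 5 brought flow, rest push out)
b1 →J1  (prefer integral on C1)
b3 →I1  (common-e at J1 fixed by 1)
b4 →I2  (common-e at J1 fixed by 1)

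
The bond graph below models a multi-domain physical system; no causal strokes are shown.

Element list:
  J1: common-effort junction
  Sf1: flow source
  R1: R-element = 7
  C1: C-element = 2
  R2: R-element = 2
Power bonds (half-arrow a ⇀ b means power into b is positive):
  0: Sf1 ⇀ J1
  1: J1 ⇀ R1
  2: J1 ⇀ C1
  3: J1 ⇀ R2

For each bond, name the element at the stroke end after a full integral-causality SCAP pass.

#0 →Sf1
#1 →R1
#2 →J1
#3 →R2

bond 0 |Sf1  (source Sf1 imposes f)
bond 2 |J1  (prefer integral on C1)
bond 1 |R1  (J1 effort already set via bond 2)
bond 3 |R2  (0-jn J1 has e-setter on 2)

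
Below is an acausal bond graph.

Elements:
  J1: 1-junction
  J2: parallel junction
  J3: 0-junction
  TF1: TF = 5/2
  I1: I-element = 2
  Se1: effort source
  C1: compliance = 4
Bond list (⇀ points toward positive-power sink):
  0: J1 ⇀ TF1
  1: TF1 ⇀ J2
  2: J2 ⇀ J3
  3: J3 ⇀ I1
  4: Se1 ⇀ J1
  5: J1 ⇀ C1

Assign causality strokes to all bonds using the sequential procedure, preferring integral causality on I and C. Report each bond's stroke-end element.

#4 stroke at J1  (Se1 fixes effort; stroke away)
#3 stroke at I1  (I1: I, integral causality)
#2 stroke at J3  (closing 0-jn rule on J3)
#1 stroke at J2  (J2 needs exactly one e-in)
#0 stroke at TF1  (TF TF1: opposite of bond 1)
#5 stroke at J1  (1-jn J1 has f-setter on 0)

β0 →TF1
β1 →J2
β2 →J3
β3 →I1
β4 →J1
β5 →J1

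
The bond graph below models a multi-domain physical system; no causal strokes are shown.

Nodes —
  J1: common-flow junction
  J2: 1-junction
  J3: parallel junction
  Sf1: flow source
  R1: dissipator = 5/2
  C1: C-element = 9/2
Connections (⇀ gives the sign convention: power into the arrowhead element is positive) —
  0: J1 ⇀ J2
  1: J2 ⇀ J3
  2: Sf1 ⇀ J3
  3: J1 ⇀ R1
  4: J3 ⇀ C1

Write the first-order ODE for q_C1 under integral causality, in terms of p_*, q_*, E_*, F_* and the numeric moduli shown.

β2 →Sf1  (source Sf1 imposes f)
β4 →J3  (C1: C, integral causality)
β1 →J2  (0-jn J3 has e-setter on 4)
β0 →J1  (J2: last free bond brings flow in)
β3 →R1  (J1 needs exactly one f-in)

dq_C1/dt = F_Sf1 - 4*q_C1/45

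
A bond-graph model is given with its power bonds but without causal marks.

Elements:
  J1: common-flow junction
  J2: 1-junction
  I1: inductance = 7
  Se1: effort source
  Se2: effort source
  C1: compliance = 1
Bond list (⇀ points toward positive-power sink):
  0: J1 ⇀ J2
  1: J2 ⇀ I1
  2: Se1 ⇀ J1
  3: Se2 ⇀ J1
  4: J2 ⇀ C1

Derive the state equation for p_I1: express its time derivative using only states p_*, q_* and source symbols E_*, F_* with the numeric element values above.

dp_I1/dt = E_Se1 + E_Se2 - q_C1

b2 stroke→J1  (source Se1 imposes e)
b3 stroke→J1  (Se2 (Se) sets effort on bond)
b0 stroke→J2  (J1: last free bond brings flow in)
b1 stroke→I1  (I1 integral (f out))
b4 stroke→J2  (common-f at J2 fixed by 1)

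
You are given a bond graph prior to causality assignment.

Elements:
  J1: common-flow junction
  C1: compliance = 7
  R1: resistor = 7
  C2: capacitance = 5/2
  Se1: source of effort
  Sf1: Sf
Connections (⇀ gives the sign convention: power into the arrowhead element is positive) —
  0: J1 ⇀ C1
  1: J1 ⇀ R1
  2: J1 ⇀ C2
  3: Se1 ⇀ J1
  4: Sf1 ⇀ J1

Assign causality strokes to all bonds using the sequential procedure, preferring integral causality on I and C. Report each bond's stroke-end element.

β0 |J1
β1 |J1
β2 |J1
β3 |J1
β4 |Sf1

β3 |J1  (source Se1 imposes e)
β4 |Sf1  (source Sf1 imposes f)
β0 |J1  (J1 flow already set via bond 4)
β1 |J1  (1-jn J1 has f-setter on 4)
β2 |J1  (common-f at J1 fixed by 4)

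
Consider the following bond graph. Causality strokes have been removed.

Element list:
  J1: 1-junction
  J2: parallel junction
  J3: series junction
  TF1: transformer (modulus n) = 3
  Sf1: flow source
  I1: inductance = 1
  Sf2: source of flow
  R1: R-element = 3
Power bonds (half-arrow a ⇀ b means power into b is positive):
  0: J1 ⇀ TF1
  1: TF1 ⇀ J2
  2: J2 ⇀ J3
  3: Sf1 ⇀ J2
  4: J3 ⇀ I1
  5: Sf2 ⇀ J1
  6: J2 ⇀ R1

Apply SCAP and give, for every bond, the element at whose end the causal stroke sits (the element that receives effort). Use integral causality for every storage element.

β3 stroke at Sf1  (source Sf1 imposes f)
β5 stroke at Sf2  (Sf2 (Sf) sets flow on bond)
β0 stroke at J1  (J1: bond 5 brought flow, rest push out)
β1 stroke at TF1  (TF1 one-in-one-out from 0)
β4 stroke at I1  (I1 outputs flow p/I1)
β2 stroke at J3  (J3: bond 4 brought flow, rest push out)
β6 stroke at J2  (closing 0-jn rule on J2)

#0 |J1
#1 |TF1
#2 |J3
#3 |Sf1
#4 |I1
#5 |Sf2
#6 |J2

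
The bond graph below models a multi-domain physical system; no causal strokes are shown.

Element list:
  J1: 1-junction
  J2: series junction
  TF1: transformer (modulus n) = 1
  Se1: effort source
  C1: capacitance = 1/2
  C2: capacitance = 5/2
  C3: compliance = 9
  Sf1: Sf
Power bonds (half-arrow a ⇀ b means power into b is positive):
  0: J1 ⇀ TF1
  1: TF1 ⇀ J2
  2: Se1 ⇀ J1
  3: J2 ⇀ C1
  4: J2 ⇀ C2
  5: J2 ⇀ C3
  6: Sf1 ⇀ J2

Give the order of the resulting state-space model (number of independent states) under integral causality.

#2 stroke→J1  (Se1: effort source, stroke at far end)
#6 stroke→Sf1  (Sf1: flow source, stroke at near end)
#0 stroke→TF1  (closing 1-jn rule on J1)
#1 stroke→J2  (J2: bond 6 brought flow, rest push out)
#3 stroke→J2  (common-f at J2 fixed by 6)
#4 stroke→J2  (common-f at J2 fixed by 6)
#5 stroke→J2  (J2 flow already set via bond 6)

3  (C1, C2, C3 all integral)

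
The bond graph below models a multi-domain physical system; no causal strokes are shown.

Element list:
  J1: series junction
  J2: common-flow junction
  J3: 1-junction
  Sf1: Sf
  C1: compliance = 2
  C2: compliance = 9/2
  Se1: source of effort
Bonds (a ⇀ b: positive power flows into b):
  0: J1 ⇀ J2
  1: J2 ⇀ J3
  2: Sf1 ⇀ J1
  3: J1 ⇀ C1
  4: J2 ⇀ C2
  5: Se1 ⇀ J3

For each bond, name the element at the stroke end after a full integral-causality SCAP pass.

β0 →J1
β1 →J2
β2 →Sf1
β3 →J1
β4 →J2
β5 →J3

#2 stroke at Sf1  (source Sf1 imposes f)
#5 stroke at J3  (Se1: effort source, stroke at far end)
#0 stroke at J1  (1-jn J1 has f-setter on 2)
#3 stroke at J1  (1-jn J1 has f-setter on 2)
#1 stroke at J2  (J2 flow already set via bond 0)
#4 stroke at J2  (1-jn J2 has f-setter on 0)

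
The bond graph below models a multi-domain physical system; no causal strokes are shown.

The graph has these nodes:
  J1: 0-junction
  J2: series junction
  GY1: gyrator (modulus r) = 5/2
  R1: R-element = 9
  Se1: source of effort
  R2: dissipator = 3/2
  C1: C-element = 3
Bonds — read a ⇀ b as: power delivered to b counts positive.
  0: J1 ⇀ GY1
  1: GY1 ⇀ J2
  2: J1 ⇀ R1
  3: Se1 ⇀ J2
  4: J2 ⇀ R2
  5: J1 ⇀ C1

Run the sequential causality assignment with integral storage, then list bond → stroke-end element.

b3 stroke at J2  (Se1 fixes effort; stroke away)
b5 stroke at J1  (prefer integral on C1)
b0 stroke at GY1  (J1: bond 5 brought effort, rest push out)
b2 stroke at R1  (J1: bond 5 brought effort, rest push out)
b1 stroke at GY1  (through GY1, causality inverts; strokes same side of GY1)
b4 stroke at J2  (common-f at J2 fixed by 1)

b0 stroke at GY1
b1 stroke at GY1
b2 stroke at R1
b3 stroke at J2
b4 stroke at J2
b5 stroke at J1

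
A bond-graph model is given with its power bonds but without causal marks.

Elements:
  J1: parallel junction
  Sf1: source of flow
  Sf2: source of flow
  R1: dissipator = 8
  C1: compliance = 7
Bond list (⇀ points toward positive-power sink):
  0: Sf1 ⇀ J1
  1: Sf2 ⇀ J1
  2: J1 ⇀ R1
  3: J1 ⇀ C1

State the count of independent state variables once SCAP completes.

1  (C1 all integral)

β0 stroke→Sf1  (Sf1 (Sf) sets flow on bond)
β1 stroke→Sf2  (Sf2 (Sf) sets flow on bond)
β3 stroke→J1  (prefer integral on C1)
β2 stroke→R1  (J1: bond 3 brought effort, rest push out)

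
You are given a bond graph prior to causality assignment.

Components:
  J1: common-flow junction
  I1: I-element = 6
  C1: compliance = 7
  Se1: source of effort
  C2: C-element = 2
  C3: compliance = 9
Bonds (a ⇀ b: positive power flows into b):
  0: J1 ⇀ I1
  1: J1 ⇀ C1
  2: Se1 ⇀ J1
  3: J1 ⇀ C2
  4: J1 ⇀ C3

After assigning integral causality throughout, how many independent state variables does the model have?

bond 2 |J1  (Se1: effort source, stroke at far end)
bond 0 |I1  (I1 outputs flow p/I1)
bond 1 |J1  (1-jn J1 has f-setter on 0)
bond 3 |J1  (J1: bond 0 brought flow, rest push out)
bond 4 |J1  (J1 flow already set via bond 0)

4  (C1, C2, C3, I1 all integral)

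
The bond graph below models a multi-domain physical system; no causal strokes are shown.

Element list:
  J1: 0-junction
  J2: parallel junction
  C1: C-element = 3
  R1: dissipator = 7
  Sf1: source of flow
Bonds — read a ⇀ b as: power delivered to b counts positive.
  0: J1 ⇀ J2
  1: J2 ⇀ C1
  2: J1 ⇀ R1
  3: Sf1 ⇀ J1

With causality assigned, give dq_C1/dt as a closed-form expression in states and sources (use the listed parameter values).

β3 stroke→Sf1  (Sf1: flow source, stroke at near end)
β1 stroke→J2  (C1: C, integral causality)
β0 stroke→J1  (J2: bond 1 brought effort, rest push out)
β2 stroke→R1  (0-jn J1 has e-setter on 0)

dq_C1/dt = F_Sf1 - q_C1/21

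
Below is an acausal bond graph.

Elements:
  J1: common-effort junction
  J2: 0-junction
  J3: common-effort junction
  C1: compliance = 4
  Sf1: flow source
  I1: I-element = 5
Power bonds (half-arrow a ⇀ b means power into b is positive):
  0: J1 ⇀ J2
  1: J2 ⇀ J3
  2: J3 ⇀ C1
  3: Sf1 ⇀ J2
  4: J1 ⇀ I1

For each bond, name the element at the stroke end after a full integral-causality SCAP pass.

bond 0 stroke at J1
bond 1 stroke at J2
bond 2 stroke at J3
bond 3 stroke at Sf1
bond 4 stroke at I1

b3 →Sf1  (Sf1: flow source, stroke at near end)
b2 →J3  (C1: C, integral causality)
b1 →J2  (J3 effort already set via bond 2)
b0 →J1  (J2: bond 1 brought effort, rest push out)
b4 →I1  (0-jn J1 has e-setter on 0)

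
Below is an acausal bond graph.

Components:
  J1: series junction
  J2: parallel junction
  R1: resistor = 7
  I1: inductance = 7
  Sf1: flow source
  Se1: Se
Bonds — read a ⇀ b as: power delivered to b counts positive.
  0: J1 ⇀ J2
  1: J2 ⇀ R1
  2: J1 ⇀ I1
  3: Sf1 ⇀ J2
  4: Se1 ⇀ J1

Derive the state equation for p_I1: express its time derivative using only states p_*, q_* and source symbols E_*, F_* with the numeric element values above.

dp_I1/dt = E_Se1 - 7*F_Sf1 - p_I1

b3 →Sf1  (Sf1 fixes flow; stroke at Sf1)
b4 →J1  (Se1 fixes effort; stroke away)
b2 →I1  (prefer integral on I1)
b0 →J1  (J1: bond 2 brought flow, rest push out)
b1 →J2  (closing 0-jn rule on J2)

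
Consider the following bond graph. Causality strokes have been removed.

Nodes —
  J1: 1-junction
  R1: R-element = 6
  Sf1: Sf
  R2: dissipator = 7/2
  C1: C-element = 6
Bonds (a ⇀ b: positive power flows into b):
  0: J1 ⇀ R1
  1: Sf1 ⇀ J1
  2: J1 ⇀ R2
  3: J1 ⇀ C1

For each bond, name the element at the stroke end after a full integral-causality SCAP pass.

#1 stroke at Sf1  (source Sf1 imposes f)
#0 stroke at J1  (1-jn J1 has f-setter on 1)
#2 stroke at J1  (J1 flow already set via bond 1)
#3 stroke at J1  (J1 flow already set via bond 1)

β0 →J1
β1 →Sf1
β2 →J1
β3 →J1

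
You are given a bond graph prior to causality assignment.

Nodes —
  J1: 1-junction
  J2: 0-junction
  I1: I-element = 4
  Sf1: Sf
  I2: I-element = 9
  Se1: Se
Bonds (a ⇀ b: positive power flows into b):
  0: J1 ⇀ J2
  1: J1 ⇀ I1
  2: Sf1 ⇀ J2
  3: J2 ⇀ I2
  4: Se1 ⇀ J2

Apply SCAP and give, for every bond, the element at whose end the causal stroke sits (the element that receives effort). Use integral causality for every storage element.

bond 0 stroke→J1
bond 1 stroke→I1
bond 2 stroke→Sf1
bond 3 stroke→I2
bond 4 stroke→J2

b2 stroke at Sf1  (Sf1 fixes flow; stroke at Sf1)
b4 stroke at J2  (Se1 (Se) sets effort on bond)
b0 stroke at J1  (J2: bond 4 brought effort, rest push out)
b3 stroke at I2  (0-jn J2 has e-setter on 4)
b1 stroke at I1  (only one flow-in slot at J1)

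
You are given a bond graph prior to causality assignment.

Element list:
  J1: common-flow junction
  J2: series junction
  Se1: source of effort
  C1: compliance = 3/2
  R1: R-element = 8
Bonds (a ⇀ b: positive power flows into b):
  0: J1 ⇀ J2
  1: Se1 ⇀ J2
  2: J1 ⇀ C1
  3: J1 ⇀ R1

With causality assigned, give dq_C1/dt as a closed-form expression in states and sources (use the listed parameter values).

dq_C1/dt = E_Se1/8 - q_C1/12

b1 stroke→J2  (source Se1 imposes e)
b0 stroke→J1  (closing 1-jn rule on J2)
b2 stroke→J1  (C1 integral (e out))
b3 stroke→R1  (closing 1-jn rule on J1)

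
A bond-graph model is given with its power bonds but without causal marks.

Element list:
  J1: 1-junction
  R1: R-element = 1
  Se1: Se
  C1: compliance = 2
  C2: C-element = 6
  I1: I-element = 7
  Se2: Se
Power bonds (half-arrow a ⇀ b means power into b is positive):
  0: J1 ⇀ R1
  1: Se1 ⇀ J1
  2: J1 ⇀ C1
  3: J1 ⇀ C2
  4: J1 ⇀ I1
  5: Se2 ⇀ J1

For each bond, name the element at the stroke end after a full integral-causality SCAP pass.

b0 stroke→J1
b1 stroke→J1
b2 stroke→J1
b3 stroke→J1
b4 stroke→I1
b5 stroke→J1

#1 stroke→J1  (Se1: effort source, stroke at far end)
#5 stroke→J1  (Se2 (Se) sets effort on bond)
#2 stroke→J1  (prefer integral on C1)
#3 stroke→J1  (C2 outputs effort q/C2)
#4 stroke→I1  (prefer integral on I1)
#0 stroke→J1  (J1: bond 4 brought flow, rest push out)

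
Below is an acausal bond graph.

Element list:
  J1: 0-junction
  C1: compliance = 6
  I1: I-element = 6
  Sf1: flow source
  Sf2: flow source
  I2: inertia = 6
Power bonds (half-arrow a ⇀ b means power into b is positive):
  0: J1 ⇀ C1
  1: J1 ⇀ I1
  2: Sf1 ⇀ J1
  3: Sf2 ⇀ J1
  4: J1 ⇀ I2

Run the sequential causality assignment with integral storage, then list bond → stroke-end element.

#2 |Sf1  (Sf1 (Sf) sets flow on bond)
#3 |Sf2  (Sf2 fixes flow; stroke at Sf2)
#0 |J1  (C1 outputs effort q/C1)
#1 |I1  (J1 effort already set via bond 0)
#4 |I2  (J1: bond 0 brought effort, rest push out)

bond 0 |J1
bond 1 |I1
bond 2 |Sf1
bond 3 |Sf2
bond 4 |I2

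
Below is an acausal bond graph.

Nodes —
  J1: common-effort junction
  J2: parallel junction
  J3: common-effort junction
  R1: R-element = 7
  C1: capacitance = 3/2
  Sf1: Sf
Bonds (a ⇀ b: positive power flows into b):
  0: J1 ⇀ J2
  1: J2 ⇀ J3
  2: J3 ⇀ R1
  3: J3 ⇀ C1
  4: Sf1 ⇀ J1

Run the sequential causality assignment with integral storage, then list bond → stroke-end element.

β0 |J1
β1 |J2
β2 |R1
β3 |J3
β4 |Sf1

bond 4 stroke at Sf1  (Sf1 (Sf) sets flow on bond)
bond 0 stroke at J1  (only one effort-in slot at J1)
bond 1 stroke at J2  (only one effort-in slot at J2)
bond 3 stroke at J3  (C1 integral (e out))
bond 2 stroke at R1  (J3 effort already set via bond 3)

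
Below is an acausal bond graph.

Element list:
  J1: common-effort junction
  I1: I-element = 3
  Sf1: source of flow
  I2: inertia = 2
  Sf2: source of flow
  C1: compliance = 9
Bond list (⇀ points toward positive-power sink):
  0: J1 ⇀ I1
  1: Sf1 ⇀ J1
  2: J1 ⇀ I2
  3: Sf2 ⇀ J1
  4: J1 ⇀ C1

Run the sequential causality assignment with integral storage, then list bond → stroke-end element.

b0 stroke→I1
b1 stroke→Sf1
b2 stroke→I2
b3 stroke→Sf2
b4 stroke→J1

β1 stroke at Sf1  (Sf1 fixes flow; stroke at Sf1)
β3 stroke at Sf2  (source Sf2 imposes f)
β0 stroke at I1  (I1 integral (f out))
β2 stroke at I2  (I2: I, integral causality)
β4 stroke at J1  (J1 needs exactly one e-in)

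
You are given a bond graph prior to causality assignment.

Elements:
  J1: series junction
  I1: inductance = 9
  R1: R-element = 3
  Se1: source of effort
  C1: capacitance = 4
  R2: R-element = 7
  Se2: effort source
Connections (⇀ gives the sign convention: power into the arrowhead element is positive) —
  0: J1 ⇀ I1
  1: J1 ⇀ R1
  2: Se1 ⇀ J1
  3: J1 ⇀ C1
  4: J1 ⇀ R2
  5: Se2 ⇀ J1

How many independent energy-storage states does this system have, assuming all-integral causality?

2  (C1, I1 all integral)

bond 2 stroke→J1  (Se1: effort source, stroke at far end)
bond 5 stroke→J1  (Se2 (Se) sets effort on bond)
bond 0 stroke→I1  (I1 integral (f out))
bond 1 stroke→J1  (J1: bond 0 brought flow, rest push out)
bond 3 stroke→J1  (J1 flow already set via bond 0)
bond 4 stroke→J1  (1-jn J1 has f-setter on 0)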